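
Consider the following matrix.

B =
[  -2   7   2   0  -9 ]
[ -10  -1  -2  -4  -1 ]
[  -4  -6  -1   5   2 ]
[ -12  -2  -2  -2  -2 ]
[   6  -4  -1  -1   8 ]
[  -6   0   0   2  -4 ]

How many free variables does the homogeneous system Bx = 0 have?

Row reduce to echelon form.
R2 ← R2 − (5)·R1: [0, -36, -12, -4, 44]
R3 ← R3 − (2)·R1: [0, -20, -5, 5, 20]
R4 ← R4 − (6)·R1: [0, -44, -14, -2, 52]
R5 ← R5 + (3)·R1: [0, 17, 5, -1, -19]
R6 ← R6 − (3)·R1: [0, -21, -6, 2, 23]
R3 ← R3 − (5/9)·R2: [0, 0, 5/3, 65/9, -40/9]
R4 ← R4 − (11/9)·R2: [0, 0, 2/3, 26/9, -16/9]
R5 ← R5 + (17/36)·R2: [0, 0, -2/3, -26/9, 16/9]
R6 ← R6 − (7/12)·R2: [0, 0, 1, 13/3, -8/3]
R4 ← R4 − (2/5)·R3: [0, 0, 0, 0, 0]
R5 ← R5 + (2/5)·R3: [0, 0, 0, 0, 0]
R6 ← R6 − (3/5)·R3: [0, 0, 0, 0, 0]
3 nonzero rows, so rank(B) = 3.
B has 5 columns; by rank–nullity, nullity = 5 − 3 = 2.

2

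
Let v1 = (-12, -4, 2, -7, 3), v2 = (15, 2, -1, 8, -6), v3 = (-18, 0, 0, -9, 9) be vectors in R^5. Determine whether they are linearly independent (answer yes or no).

Form the matrix with these vectors as rows and row reduce.
R2 ← R2 + (5/4)·R1: [0, -3, 3/2, -3/4, -9/4]
R3 ← R3 − (3/2)·R1: [0, 6, -3, 3/2, 9/2]
R3 ← R3 + (2)·R2: [0, 0, 0, 0, 0]
2 nonzero rows, so the 3 vectors span a space of dimension 2.
Since 2 < 3, the vectors are linearly dependent.

no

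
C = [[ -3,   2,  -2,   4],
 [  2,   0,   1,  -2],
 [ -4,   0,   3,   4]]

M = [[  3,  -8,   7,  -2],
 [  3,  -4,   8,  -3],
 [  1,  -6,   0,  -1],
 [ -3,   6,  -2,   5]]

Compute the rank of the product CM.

3

First compute CM:
[[-17,  52, -13,  22],
 [ 13, -34,  18, -15],
 [-21,  38, -36,  25]]
Now row reduce the product.
R2 ← R2 + (13/17)·R1: [0, 98/17, 137/17, 31/17]
R3 ← R3 − (21/17)·R1: [0, -446/17, -339/17, -37/17]
R3 ← R3 + (223/49)·R2: [0, 0, 820/49, 300/49]
3 nonzero rows, so rank(CM) = 3.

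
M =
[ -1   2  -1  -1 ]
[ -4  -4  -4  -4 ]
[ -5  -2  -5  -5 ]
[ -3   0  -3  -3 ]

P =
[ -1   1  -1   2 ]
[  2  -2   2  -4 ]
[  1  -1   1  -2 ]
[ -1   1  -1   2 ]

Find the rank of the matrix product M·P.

1

First compute MP:
[[  5,  -5,   5, -10],
 [ -4,   4,  -4,   8],
 [  1,  -1,   1,  -2],
 [  3,  -3,   3,  -6]]
Now row reduce the product.
R2 ← R2 + (4/5)·R1: [0, 0, 0, 0]
R3 ← R3 − (1/5)·R1: [0, 0, 0, 0]
R4 ← R4 − (3/5)·R1: [0, 0, 0, 0]
1 nonzero row, so rank(MP) = 1.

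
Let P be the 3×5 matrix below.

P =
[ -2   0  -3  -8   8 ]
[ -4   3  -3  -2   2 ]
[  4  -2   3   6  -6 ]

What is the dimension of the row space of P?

Row reduce to echelon form.
R2 ← R2 − (2)·R1: [0, 3, 3, 14, -14]
R3 ← R3 + (2)·R1: [0, -2, -3, -10, 10]
R3 ← R3 + (2/3)·R2: [0, 0, -1, -2/3, 2/3]
Echelon form has 3 nonzero rows, so rank(P) = 3.
The row space has dimension equal to the rank: 3.

3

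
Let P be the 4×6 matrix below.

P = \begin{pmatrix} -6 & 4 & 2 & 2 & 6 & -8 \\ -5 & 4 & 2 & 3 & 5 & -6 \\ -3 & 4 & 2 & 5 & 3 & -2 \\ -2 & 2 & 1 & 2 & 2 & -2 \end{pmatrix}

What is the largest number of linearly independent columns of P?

2

Row reduce to echelon form.
R2 ← R2 − (5/6)·R1: [0, 2/3, 1/3, 4/3, 0, 2/3]
R3 ← R3 − (1/2)·R1: [0, 2, 1, 4, 0, 2]
R4 ← R4 − (1/3)·R1: [0, 2/3, 1/3, 4/3, 0, 2/3]
R3 ← R3 − (3)·R2: [0, 0, 0, 0, 0, 0]
R4 ← R4 − R2: [0, 0, 0, 0, 0, 0]
Echelon form has 2 nonzero rows, so rank(P) = 2.
The rank gives the maximum number of linearly independent columns: 2.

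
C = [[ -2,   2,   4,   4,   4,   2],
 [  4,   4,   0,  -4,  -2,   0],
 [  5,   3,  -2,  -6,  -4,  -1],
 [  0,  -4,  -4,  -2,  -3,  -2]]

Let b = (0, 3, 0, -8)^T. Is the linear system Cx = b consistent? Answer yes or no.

Row reduce the augmented matrix [C | b].
R2 ← R2 + (2)·R1: [0, 8, 8, 4, 6, 4, 3]
R3 ← R3 + (5/2)·R1: [0, 8, 8, 4, 6, 4, 0]
R3 ← R3 − R2: [0, 0, 0, 0, 0, 0, -3]
R4 ← R4 + (1/2)·R2: [0, 0, 0, 0, 0, 0, -13/2]
R4 ← R4 − (13/6)·R3: [0, 0, 0, 0, 0, 0, 0]
The echelon form has 3 nonzero rows; the last pivot sits in the augmented column, so rank(C) = 2 but rank([C|b]) = 3.
Since the ranks differ, the system is inconsistent.

no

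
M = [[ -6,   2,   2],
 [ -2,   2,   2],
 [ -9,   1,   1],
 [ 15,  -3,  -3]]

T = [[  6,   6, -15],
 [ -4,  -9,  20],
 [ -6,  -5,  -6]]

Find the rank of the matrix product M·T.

First compute MT:
[[-56, -64, 118],
 [-32, -40,  58],
 [-64, -68, 149],
 [120, 132, -267]]
Now row reduce the product.
R2 ← R2 − (4/7)·R1: [0, -24/7, -66/7]
R3 ← R3 − (8/7)·R1: [0, 36/7, 99/7]
R4 ← R4 + (15/7)·R1: [0, -36/7, -99/7]
R3 ← R3 + (3/2)·R2: [0, 0, 0]
R4 ← R4 − (3/2)·R2: [0, 0, 0]
2 nonzero rows, so rank(MT) = 2.

2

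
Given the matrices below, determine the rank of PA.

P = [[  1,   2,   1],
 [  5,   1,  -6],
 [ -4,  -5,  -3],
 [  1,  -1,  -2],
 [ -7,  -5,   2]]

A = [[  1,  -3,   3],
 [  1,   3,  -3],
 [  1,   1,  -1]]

First compute PA:
[[  4,   4,  -4],
 [  0, -18,  18],
 [-12,  -6,   6],
 [ -2,  -8,   8],
 [-10,   8,  -8]]
Now row reduce the product.
R3 ← R3 + (3)·R1: [0, 6, -6]
R4 ← R4 + (1/2)·R1: [0, -6, 6]
R5 ← R5 + (5/2)·R1: [0, 18, -18]
R3 ← R3 + (1/3)·R2: [0, 0, 0]
R4 ← R4 − (1/3)·R2: [0, 0, 0]
R5 ← R5 + R2: [0, 0, 0]
2 nonzero rows, so rank(PA) = 2.

2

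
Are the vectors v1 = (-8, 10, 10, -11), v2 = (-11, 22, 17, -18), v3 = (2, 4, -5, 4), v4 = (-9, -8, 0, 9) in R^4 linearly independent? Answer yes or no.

Form the matrix with these vectors as rows and row reduce.
R2 ← R2 − (11/8)·R1: [0, 33/4, 13/4, -23/8]
R3 ← R3 + (1/4)·R1: [0, 13/2, -5/2, 5/4]
R4 ← R4 − (9/8)·R1: [0, -77/4, -45/4, 171/8]
R3 ← R3 − (26/33)·R2: [0, 0, -167/33, 116/33]
R4 ← R4 + (7/3)·R2: [0, 0, -11/3, 44/3]
R4 ← R4 − (121/167)·R3: [0, 0, 0, 2024/167]
4 nonzero rows, so the 4 vectors span a space of dimension 4.
Since 4 = 4, the vectors are linearly independent.

yes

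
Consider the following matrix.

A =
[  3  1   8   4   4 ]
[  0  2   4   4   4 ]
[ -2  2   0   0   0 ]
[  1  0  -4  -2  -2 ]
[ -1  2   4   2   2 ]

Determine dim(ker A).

Row reduce to echelon form.
R3 ← R3 + (2/3)·R1: [0, 8/3, 16/3, 8/3, 8/3]
R4 ← R4 − (1/3)·R1: [0, -1/3, -20/3, -10/3, -10/3]
R5 ← R5 + (1/3)·R1: [0, 7/3, 20/3, 10/3, 10/3]
R3 ← R3 − (4/3)·R2: [0, 0, 0, -8/3, -8/3]
R4 ← R4 + (1/6)·R2: [0, 0, -6, -8/3, -8/3]
R5 ← R5 − (7/6)·R2: [0, 0, 2, -4/3, -4/3]
Swap R3 ↔ R4
R5 ← R5 + (1/3)·R3: [0, 0, 0, -20/9, -20/9]
R5 ← R5 − (5/6)·R4: [0, 0, 0, 0, 0]
4 nonzero rows, so rank(A) = 4.
A has 5 columns; by rank–nullity, nullity = 5 − 4 = 1.

1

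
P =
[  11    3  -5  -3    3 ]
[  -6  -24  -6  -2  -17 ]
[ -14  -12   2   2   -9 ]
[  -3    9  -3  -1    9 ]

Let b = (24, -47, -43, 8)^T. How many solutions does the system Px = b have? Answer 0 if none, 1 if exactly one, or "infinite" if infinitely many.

infinite

Row reduce the augmented matrix [P | b].
R2 ← R2 + (6/11)·R1: [0, -246/11, -96/11, -40/11, -169/11, -373/11]
R3 ← R3 + (14/11)·R1: [0, -90/11, -48/11, -20/11, -57/11, -137/11]
R4 ← R4 + (3/11)·R1: [0, 108/11, -48/11, -20/11, 108/11, 160/11]
R3 ← R3 − (15/41)·R2: [0, 0, -48/41, -20/41, 18/41, -2/41]
R4 ← R4 + (18/41)·R2: [0, 0, -336/41, -140/41, 126/41, -14/41]
R4 ← R4 − (7)·R3: [0, 0, 0, 0, 0, 0]
The echelon form has 3 nonzero rows, and every pivot lies in the first 5 columns, so rank(P) = rank([P|b]) = 3.
The system is consistent.
rank = 3 < 5 unknowns, so there are infinitely many solutions.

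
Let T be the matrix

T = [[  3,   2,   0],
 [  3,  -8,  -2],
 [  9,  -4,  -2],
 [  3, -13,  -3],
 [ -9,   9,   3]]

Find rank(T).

2

Row reduce to echelon form.
R2 ← R2 − R1: [0, -10, -2]
R3 ← R3 − (3)·R1: [0, -10, -2]
R4 ← R4 − R1: [0, -15, -3]
R5 ← R5 + (3)·R1: [0, 15, 3]
R3 ← R3 − R2: [0, 0, 0]
R4 ← R4 − (3/2)·R2: [0, 0, 0]
R5 ← R5 + (3/2)·R2: [0, 0, 0]
Echelon form has 2 nonzero rows, so rank(T) = 2.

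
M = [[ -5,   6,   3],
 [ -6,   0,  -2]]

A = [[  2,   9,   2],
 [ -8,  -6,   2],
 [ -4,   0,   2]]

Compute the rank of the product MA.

2

First compute MA:
[[-70, -81,   8],
 [ -4, -54, -16]]
Now row reduce the product.
R2 ← R2 − (2/35)·R1: [0, -1728/35, -576/35]
2 nonzero rows, so rank(MA) = 2.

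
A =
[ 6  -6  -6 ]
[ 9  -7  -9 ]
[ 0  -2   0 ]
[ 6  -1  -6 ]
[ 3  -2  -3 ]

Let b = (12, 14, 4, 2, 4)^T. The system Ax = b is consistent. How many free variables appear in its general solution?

Row reduce the augmented matrix [A | b].
R2 ← R2 − (3/2)·R1: [0, 2, 0, -4]
R4 ← R4 − R1: [0, 5, 0, -10]
R5 ← R5 − (1/2)·R1: [0, 1, 0, -2]
R3 ← R3 + R2: [0, 0, 0, 0]
R4 ← R4 − (5/2)·R2: [0, 0, 0, 0]
R5 ← R5 − (1/2)·R2: [0, 0, 0, 0]
The echelon form has 2 nonzero rows, and every pivot lies in the first 3 columns, so rank(A) = rank([A|b]) = 2.
The system is consistent.
Free variables = (unknowns) − (rank) = 3 − 2 = 1.

1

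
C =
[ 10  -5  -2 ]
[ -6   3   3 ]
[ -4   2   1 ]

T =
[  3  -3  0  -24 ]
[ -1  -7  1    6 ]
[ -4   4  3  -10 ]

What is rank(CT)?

First compute CT:
[[ 43,  -3, -11, -250],
 [-33,   9,  12, 132],
 [-18,   2,   5,  98]]
Now row reduce the product.
R2 ← R2 + (33/43)·R1: [0, 288/43, 153/43, -2574/43]
R3 ← R3 + (18/43)·R1: [0, 32/43, 17/43, -286/43]
R3 ← R3 − (1/9)·R2: [0, 0, 0, 0]
2 nonzero rows, so rank(CT) = 2.

2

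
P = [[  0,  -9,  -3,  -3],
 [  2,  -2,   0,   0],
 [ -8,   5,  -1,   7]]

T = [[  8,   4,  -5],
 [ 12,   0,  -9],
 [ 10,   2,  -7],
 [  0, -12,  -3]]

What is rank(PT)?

2

First compute PT:
[[-138,  30, 111],
 [ -8,   8,   8],
 [-14, -118, -19]]
Now row reduce the product.
R2 ← R2 − (4/69)·R1: [0, 144/23, 36/23]
R3 ← R3 − (7/69)·R1: [0, -2784/23, -696/23]
R3 ← R3 + (58/3)·R2: [0, 0, 0]
2 nonzero rows, so rank(PT) = 2.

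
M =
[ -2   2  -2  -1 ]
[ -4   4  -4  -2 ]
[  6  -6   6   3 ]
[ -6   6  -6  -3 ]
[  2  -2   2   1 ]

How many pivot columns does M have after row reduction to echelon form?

Row reduce to echelon form.
R2 ← R2 − (2)·R1: [0, 0, 0, 0]
R3 ← R3 + (3)·R1: [0, 0, 0, 0]
R4 ← R4 − (3)·R1: [0, 0, 0, 0]
R5 ← R5 + R1: [0, 0, 0, 0]
Echelon form has 1 nonzero row, so rank(M) = 1.
Each nonzero row contributes one pivot column: 1 pivot columns.

1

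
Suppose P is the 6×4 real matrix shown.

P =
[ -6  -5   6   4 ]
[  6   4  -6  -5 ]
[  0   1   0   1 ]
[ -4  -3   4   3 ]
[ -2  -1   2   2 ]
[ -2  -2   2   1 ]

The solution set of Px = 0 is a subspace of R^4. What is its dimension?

2

Row reduce to echelon form.
R2 ← R2 + R1: [0, -1, 0, -1]
R4 ← R4 − (2/3)·R1: [0, 1/3, 0, 1/3]
R5 ← R5 − (1/3)·R1: [0, 2/3, 0, 2/3]
R6 ← R6 − (1/3)·R1: [0, -1/3, 0, -1/3]
R3 ← R3 + R2: [0, 0, 0, 0]
R4 ← R4 + (1/3)·R2: [0, 0, 0, 0]
R5 ← R5 + (2/3)·R2: [0, 0, 0, 0]
R6 ← R6 − (1/3)·R2: [0, 0, 0, 0]
2 nonzero rows, so rank(P) = 2.
P has 4 columns; by rank–nullity, nullity = 4 − 2 = 2.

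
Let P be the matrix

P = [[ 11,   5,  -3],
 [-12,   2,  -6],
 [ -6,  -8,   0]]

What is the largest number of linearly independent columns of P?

3

Row reduce to echelon form.
R2 ← R2 + (12/11)·R1: [0, 82/11, -102/11]
R3 ← R3 + (6/11)·R1: [0, -58/11, -18/11]
R3 ← R3 + (29/41)·R2: [0, 0, -336/41]
Echelon form has 3 nonzero rows, so rank(P) = 3.
The rank gives the maximum number of linearly independent columns: 3.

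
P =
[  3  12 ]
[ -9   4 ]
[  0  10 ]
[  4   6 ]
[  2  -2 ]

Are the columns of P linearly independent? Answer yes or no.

yes

Row reduce P to echelon form.
R2 ← R2 + (3)·R1: [0, 40]
R4 ← R4 − (4/3)·R1: [0, -10]
R5 ← R5 − (2/3)·R1: [0, -10]
R3 ← R3 − (1/4)·R2: [0, 0]
R4 ← R4 + (1/4)·R2: [0, 0]
R5 ← R5 + (1/4)·R2: [0, 0]
2 pivots among 2 columns.
Every column is a pivot column, so the columns are linearly independent.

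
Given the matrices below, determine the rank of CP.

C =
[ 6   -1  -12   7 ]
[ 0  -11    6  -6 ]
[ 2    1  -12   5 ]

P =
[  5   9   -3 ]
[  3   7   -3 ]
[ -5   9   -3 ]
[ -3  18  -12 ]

3

First compute CP:
[[ 66,  65, -63],
 [-45, -131,  87],
 [ 58,   7, -33]]
Now row reduce the product.
R2 ← R2 + (15/22)·R1: [0, -1907/22, 969/22]
R3 ← R3 − (29/33)·R1: [0, -1654/33, 246/11]
R3 ← R3 − (3308/5721)·R2: [0, 0, -5920/1907]
3 nonzero rows, so rank(CP) = 3.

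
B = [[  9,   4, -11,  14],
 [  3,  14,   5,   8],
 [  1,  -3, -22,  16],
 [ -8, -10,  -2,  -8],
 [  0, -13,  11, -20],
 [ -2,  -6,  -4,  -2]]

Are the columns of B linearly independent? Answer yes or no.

Row reduce B to echelon form.
R2 ← R2 − (1/3)·R1: [0, 38/3, 26/3, 10/3]
R3 ← R3 − (1/9)·R1: [0, -31/9, -187/9, 130/9]
R4 ← R4 + (8/9)·R1: [0, -58/9, -106/9, 40/9]
R6 ← R6 + (2/9)·R1: [0, -46/9, -58/9, 10/9]
R3 ← R3 + (31/114)·R2: [0, 0, -350/19, 875/57]
R4 ← R4 + (29/57)·R2: [0, 0, -140/19, 350/57]
R5 ← R5 + (39/38)·R2: [0, 0, 378/19, -315/19]
R6 ← R6 + (23/57)·R2: [0, 0, -56/19, 140/57]
R4 ← R4 − (2/5)·R3: [0, 0, 0, 0]
R5 ← R5 + (27/25)·R3: [0, 0, 0, 0]
R6 ← R6 − (4/25)·R3: [0, 0, 0, 0]
3 pivots among 4 columns.
Only 3 < 4 pivot columns, so the columns are linearly dependent.

no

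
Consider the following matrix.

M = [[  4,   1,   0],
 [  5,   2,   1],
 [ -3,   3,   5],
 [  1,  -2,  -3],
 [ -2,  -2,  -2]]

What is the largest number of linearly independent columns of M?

2

Row reduce to echelon form.
R2 ← R2 − (5/4)·R1: [0, 3/4, 1]
R3 ← R3 + (3/4)·R1: [0, 15/4, 5]
R4 ← R4 − (1/4)·R1: [0, -9/4, -3]
R5 ← R5 + (1/2)·R1: [0, -3/2, -2]
R3 ← R3 − (5)·R2: [0, 0, 0]
R4 ← R4 + (3)·R2: [0, 0, 0]
R5 ← R5 + (2)·R2: [0, 0, 0]
Echelon form has 2 nonzero rows, so rank(M) = 2.
The rank gives the maximum number of linearly independent columns: 2.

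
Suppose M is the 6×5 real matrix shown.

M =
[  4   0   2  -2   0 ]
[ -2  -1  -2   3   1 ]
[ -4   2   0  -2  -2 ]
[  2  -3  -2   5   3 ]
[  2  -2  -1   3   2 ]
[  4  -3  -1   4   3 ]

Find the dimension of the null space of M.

Row reduce to echelon form.
R2 ← R2 + (1/2)·R1: [0, -1, -1, 2, 1]
R3 ← R3 + R1: [0, 2, 2, -4, -2]
R4 ← R4 − (1/2)·R1: [0, -3, -3, 6, 3]
R5 ← R5 − (1/2)·R1: [0, -2, -2, 4, 2]
R6 ← R6 − R1: [0, -3, -3, 6, 3]
R3 ← R3 + (2)·R2: [0, 0, 0, 0, 0]
R4 ← R4 − (3)·R2: [0, 0, 0, 0, 0]
R5 ← R5 − (2)·R2: [0, 0, 0, 0, 0]
R6 ← R6 − (3)·R2: [0, 0, 0, 0, 0]
2 nonzero rows, so rank(M) = 2.
M has 5 columns; by rank–nullity, nullity = 5 − 2 = 3.

3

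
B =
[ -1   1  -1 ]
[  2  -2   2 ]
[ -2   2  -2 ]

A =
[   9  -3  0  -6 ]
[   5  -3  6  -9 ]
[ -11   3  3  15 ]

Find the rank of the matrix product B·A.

1

First compute BA:
[[  7,  -3,   3, -18],
 [-14,   6,  -6,  36],
 [ 14,  -6,   6, -36]]
Now row reduce the product.
R2 ← R2 + (2)·R1: [0, 0, 0, 0]
R3 ← R3 − (2)·R1: [0, 0, 0, 0]
1 nonzero row, so rank(BA) = 1.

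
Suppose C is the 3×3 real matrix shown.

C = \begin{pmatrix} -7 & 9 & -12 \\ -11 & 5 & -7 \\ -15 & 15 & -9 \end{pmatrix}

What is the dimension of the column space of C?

3

Row reduce to echelon form.
R2 ← R2 − (11/7)·R1: [0, -64/7, 83/7]
R3 ← R3 − (15/7)·R1: [0, -30/7, 117/7]
R3 ← R3 − (15/32)·R2: [0, 0, 357/32]
Echelon form has 3 nonzero rows, so rank(C) = 3.
The column space has dimension equal to the rank: 3.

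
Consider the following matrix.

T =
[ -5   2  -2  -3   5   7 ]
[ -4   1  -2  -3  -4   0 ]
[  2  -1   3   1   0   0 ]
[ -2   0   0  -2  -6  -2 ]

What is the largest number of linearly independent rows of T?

Row reduce to echelon form.
R2 ← R2 − (4/5)·R1: [0, -3/5, -2/5, -3/5, -8, -28/5]
R3 ← R3 + (2/5)·R1: [0, -1/5, 11/5, -1/5, 2, 14/5]
R4 ← R4 − (2/5)·R1: [0, -4/5, 4/5, -4/5, -8, -24/5]
R3 ← R3 − (1/3)·R2: [0, 0, 7/3, 0, 14/3, 14/3]
R4 ← R4 − (4/3)·R2: [0, 0, 4/3, 0, 8/3, 8/3]
R4 ← R4 − (4/7)·R3: [0, 0, 0, 0, 0, 0]
Echelon form has 3 nonzero rows, so rank(T) = 3.
The rank gives the maximum number of linearly independent rows: 3.

3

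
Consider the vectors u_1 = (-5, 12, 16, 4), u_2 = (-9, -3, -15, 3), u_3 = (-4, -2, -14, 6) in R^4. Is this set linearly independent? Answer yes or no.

Form the matrix with these vectors as rows and row reduce.
R2 ← R2 − (9/5)·R1: [0, -123/5, -219/5, -21/5]
R3 ← R3 − (4/5)·R1: [0, -58/5, -134/5, 14/5]
R3 ← R3 − (58/123)·R2: [0, 0, -252/41, 196/41]
3 nonzero rows, so the 3 vectors span a space of dimension 3.
Since 3 = 3, the vectors are linearly independent.

yes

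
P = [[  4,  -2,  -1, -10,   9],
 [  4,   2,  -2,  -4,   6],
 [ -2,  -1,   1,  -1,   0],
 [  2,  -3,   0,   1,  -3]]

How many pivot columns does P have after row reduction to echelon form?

3

Row reduce to echelon form.
R2 ← R2 − R1: [0, 4, -1, 6, -3]
R3 ← R3 + (1/2)·R1: [0, -2, 1/2, -6, 9/2]
R4 ← R4 − (1/2)·R1: [0, -2, 1/2, 6, -15/2]
R3 ← R3 + (1/2)·R2: [0, 0, 0, -3, 3]
R4 ← R4 + (1/2)·R2: [0, 0, 0, 9, -9]
R4 ← R4 + (3)·R3: [0, 0, 0, 0, 0]
Echelon form has 3 nonzero rows, so rank(P) = 3.
Each nonzero row contributes one pivot column: 3 pivot columns.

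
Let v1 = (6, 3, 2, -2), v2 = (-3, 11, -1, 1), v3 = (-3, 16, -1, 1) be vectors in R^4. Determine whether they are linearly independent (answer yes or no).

Form the matrix with these vectors as rows and row reduce.
R2 ← R2 + (1/2)·R1: [0, 25/2, 0, 0]
R3 ← R3 + (1/2)·R1: [0, 35/2, 0, 0]
R3 ← R3 − (7/5)·R2: [0, 0, 0, 0]
2 nonzero rows, so the 3 vectors span a space of dimension 2.
Since 2 < 3, the vectors are linearly dependent.

no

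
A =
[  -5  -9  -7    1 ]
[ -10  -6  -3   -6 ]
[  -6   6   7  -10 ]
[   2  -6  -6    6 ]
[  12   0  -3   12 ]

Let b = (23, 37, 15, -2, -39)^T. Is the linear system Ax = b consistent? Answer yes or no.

yes

Row reduce the augmented matrix [A | b].
R2 ← R2 − (2)·R1: [0, 12, 11, -8, -9]
R3 ← R3 − (6/5)·R1: [0, 84/5, 77/5, -56/5, -63/5]
R4 ← R4 + (2/5)·R1: [0, -48/5, -44/5, 32/5, 36/5]
R5 ← R5 + (12/5)·R1: [0, -108/5, -99/5, 72/5, 81/5]
R3 ← R3 − (7/5)·R2: [0, 0, 0, 0, 0]
R4 ← R4 + (4/5)·R2: [0, 0, 0, 0, 0]
R5 ← R5 + (9/5)·R2: [0, 0, 0, 0, 0]
The echelon form has 2 nonzero rows, and every pivot lies in the first 4 columns, so rank(A) = rank([A|b]) = 2.
The system is consistent.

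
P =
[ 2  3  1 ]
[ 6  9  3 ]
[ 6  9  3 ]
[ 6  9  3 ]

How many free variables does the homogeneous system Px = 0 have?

2

Row reduce to echelon form.
R2 ← R2 − (3)·R1: [0, 0, 0]
R3 ← R3 − (3)·R1: [0, 0, 0]
R4 ← R4 − (3)·R1: [0, 0, 0]
1 nonzero row, so rank(P) = 1.
P has 3 columns; by rank–nullity, nullity = 3 − 1 = 2.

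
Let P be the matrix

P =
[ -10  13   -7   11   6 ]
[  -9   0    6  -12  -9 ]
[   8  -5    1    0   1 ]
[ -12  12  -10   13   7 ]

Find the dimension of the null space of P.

Row reduce to echelon form.
R2 ← R2 − (9/10)·R1: [0, -117/10, 123/10, -219/10, -72/5]
R3 ← R3 + (4/5)·R1: [0, 27/5, -23/5, 44/5, 29/5]
R4 ← R4 − (6/5)·R1: [0, -18/5, -8/5, -1/5, -1/5]
R3 ← R3 + (6/13)·R2: [0, 0, 14/13, -17/13, -11/13]
R4 ← R4 − (4/13)·R2: [0, 0, -70/13, 85/13, 55/13]
R4 ← R4 + (5)·R3: [0, 0, 0, 0, 0]
3 nonzero rows, so rank(P) = 3.
P has 5 columns; by rank–nullity, nullity = 5 − 3 = 2.

2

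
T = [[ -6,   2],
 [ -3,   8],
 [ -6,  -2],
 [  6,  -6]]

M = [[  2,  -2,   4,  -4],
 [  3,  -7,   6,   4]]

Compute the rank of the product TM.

2

First compute TM:
[[ -6,  -2, -12,  32],
 [ 18, -50,  36,  44],
 [-18,  26, -36,  16],
 [ -6,  30, -12, -48]]
Now row reduce the product.
R2 ← R2 + (3)·R1: [0, -56, 0, 140]
R3 ← R3 − (3)·R1: [0, 32, 0, -80]
R4 ← R4 − R1: [0, 32, 0, -80]
R3 ← R3 + (4/7)·R2: [0, 0, 0, 0]
R4 ← R4 + (4/7)·R2: [0, 0, 0, 0]
2 nonzero rows, so rank(TM) = 2.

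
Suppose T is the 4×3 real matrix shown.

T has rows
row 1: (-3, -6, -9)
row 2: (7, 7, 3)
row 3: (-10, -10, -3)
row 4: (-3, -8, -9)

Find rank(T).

Row reduce to echelon form.
R2 ← R2 + (7/3)·R1: [0, -7, -18]
R3 ← R3 − (10/3)·R1: [0, 10, 27]
R4 ← R4 − R1: [0, -2, 0]
R3 ← R3 + (10/7)·R2: [0, 0, 9/7]
R4 ← R4 − (2/7)·R2: [0, 0, 36/7]
R4 ← R4 − (4)·R3: [0, 0, 0]
Echelon form has 3 nonzero rows, so rank(T) = 3.

3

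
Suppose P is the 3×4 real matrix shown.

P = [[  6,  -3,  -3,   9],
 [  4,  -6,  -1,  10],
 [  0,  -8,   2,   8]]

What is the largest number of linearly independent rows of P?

2

Row reduce to echelon form.
R2 ← R2 − (2/3)·R1: [0, -4, 1, 4]
R3 ← R3 − (2)·R2: [0, 0, 0, 0]
Echelon form has 2 nonzero rows, so rank(P) = 2.
The rank gives the maximum number of linearly independent rows: 2.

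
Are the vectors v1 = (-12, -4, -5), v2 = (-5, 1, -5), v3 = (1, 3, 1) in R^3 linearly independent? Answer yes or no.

yes

Form the matrix with these vectors as rows and row reduce.
R2 ← R2 − (5/12)·R1: [0, 8/3, -35/12]
R3 ← R3 + (1/12)·R1: [0, 8/3, 7/12]
R3 ← R3 − R2: [0, 0, 7/2]
3 nonzero rows, so the 3 vectors span a space of dimension 3.
Since 3 = 3, the vectors are linearly independent.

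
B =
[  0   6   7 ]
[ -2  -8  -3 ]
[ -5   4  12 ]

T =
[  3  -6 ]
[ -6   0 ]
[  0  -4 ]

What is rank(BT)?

2

First compute BT:
[[-36, -28],
 [ 42,  24],
 [-39, -18]]
Now row reduce the product.
R2 ← R2 + (7/6)·R1: [0, -26/3]
R3 ← R3 − (13/12)·R1: [0, 37/3]
R3 ← R3 + (37/26)·R2: [0, 0]
2 nonzero rows, so rank(BT) = 2.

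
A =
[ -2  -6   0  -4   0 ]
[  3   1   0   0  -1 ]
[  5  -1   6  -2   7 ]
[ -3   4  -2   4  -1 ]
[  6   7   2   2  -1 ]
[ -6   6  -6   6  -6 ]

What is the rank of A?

Row reduce to echelon form.
R2 ← R2 + (3/2)·R1: [0, -8, 0, -6, -1]
R3 ← R3 + (5/2)·R1: [0, -16, 6, -12, 7]
R4 ← R4 − (3/2)·R1: [0, 13, -2, 10, -1]
R5 ← R5 + (3)·R1: [0, -11, 2, -10, -1]
R6 ← R6 − (3)·R1: [0, 24, -6, 18, -6]
R3 ← R3 − (2)·R2: [0, 0, 6, 0, 9]
R4 ← R4 + (13/8)·R2: [0, 0, -2, 1/4, -21/8]
R5 ← R5 − (11/8)·R2: [0, 0, 2, -7/4, 3/8]
R6 ← R6 + (3)·R2: [0, 0, -6, 0, -9]
R4 ← R4 + (1/3)·R3: [0, 0, 0, 1/4, 3/8]
R5 ← R5 − (1/3)·R3: [0, 0, 0, -7/4, -21/8]
R6 ← R6 + R3: [0, 0, 0, 0, 0]
R5 ← R5 + (7)·R4: [0, 0, 0, 0, 0]
Echelon form has 4 nonzero rows, so rank(A) = 4.

4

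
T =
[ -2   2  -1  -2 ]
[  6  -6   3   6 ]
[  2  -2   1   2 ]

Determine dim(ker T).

Row reduce to echelon form.
R2 ← R2 + (3)·R1: [0, 0, 0, 0]
R3 ← R3 + R1: [0, 0, 0, 0]
1 nonzero row, so rank(T) = 1.
T has 4 columns; by rank–nullity, nullity = 4 − 1 = 3.

3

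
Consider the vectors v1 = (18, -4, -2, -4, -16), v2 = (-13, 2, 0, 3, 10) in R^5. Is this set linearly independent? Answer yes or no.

Form the matrix with these vectors as rows and row reduce.
R2 ← R2 + (13/18)·R1: [0, -8/9, -13/9, 1/9, -14/9]
2 nonzero rows, so the 2 vectors span a space of dimension 2.
Since 2 = 2, the vectors are linearly independent.

yes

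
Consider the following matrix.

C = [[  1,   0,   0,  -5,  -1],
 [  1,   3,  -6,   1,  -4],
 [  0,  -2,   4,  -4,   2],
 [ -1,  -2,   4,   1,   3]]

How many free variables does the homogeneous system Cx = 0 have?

Row reduce to echelon form.
R2 ← R2 − R1: [0, 3, -6, 6, -3]
R4 ← R4 + R1: [0, -2, 4, -4, 2]
R3 ← R3 + (2/3)·R2: [0, 0, 0, 0, 0]
R4 ← R4 + (2/3)·R2: [0, 0, 0, 0, 0]
2 nonzero rows, so rank(C) = 2.
C has 5 columns; by rank–nullity, nullity = 5 − 2 = 3.

3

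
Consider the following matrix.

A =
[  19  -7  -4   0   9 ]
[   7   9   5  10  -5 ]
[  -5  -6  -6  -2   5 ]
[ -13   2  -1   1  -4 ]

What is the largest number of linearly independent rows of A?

Row reduce to echelon form.
R2 ← R2 − (7/19)·R1: [0, 220/19, 123/19, 10, -158/19]
R3 ← R3 + (5/19)·R1: [0, -149/19, -134/19, -2, 140/19]
R4 ← R4 + (13/19)·R1: [0, -53/19, -71/19, 1, 41/19]
R3 ← R3 + (149/220)·R2: [0, 0, -587/220, 105/22, 191/110]
R4 ← R4 + (53/220)·R2: [0, 0, -479/220, 75/22, 17/110]
R4 ← R4 − (479/587)·R3: [0, 0, 0, -285/587, -741/587]
Echelon form has 4 nonzero rows, so rank(A) = 4.
The rank gives the maximum number of linearly independent rows: 4.

4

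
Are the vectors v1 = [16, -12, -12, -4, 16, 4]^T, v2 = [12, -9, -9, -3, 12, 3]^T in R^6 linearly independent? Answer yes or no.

no

Form the matrix with these vectors as rows and row reduce.
R2 ← R2 − (3/4)·R1: [0, 0, 0, 0, 0, 0]
1 nonzero row, so the 2 vectors span a space of dimension 1.
Since 1 < 2, the vectors are linearly dependent.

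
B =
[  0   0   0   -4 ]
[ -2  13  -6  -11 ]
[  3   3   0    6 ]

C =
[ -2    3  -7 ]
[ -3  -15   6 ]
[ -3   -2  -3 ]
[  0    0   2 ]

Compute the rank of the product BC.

3

First compute BC:
[[  0,   0,  -8],
 [-17, -189,  88],
 [-15, -36,   9]]
Now row reduce the product.
Swap R1 ↔ R2
R3 ← R3 − (15/17)·R1: [0, 2223/17, -1167/17]
Swap R2 ↔ R3
3 nonzero rows, so rank(BC) = 3.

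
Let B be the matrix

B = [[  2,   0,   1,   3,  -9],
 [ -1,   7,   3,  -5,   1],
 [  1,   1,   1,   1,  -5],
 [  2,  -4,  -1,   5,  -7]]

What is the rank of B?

2

Row reduce to echelon form.
R2 ← R2 + (1/2)·R1: [0, 7, 7/2, -7/2, -7/2]
R3 ← R3 − (1/2)·R1: [0, 1, 1/2, -1/2, -1/2]
R4 ← R4 − R1: [0, -4, -2, 2, 2]
R3 ← R3 − (1/7)·R2: [0, 0, 0, 0, 0]
R4 ← R4 + (4/7)·R2: [0, 0, 0, 0, 0]
Echelon form has 2 nonzero rows, so rank(B) = 2.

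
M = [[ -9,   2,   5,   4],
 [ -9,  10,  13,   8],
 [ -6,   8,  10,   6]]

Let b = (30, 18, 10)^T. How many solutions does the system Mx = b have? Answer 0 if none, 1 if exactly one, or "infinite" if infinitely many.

Row reduce the augmented matrix [M | b].
R2 ← R2 − R1: [0, 8, 8, 4, -12]
R3 ← R3 − (2/3)·R1: [0, 20/3, 20/3, 10/3, -10]
R3 ← R3 − (5/6)·R2: [0, 0, 0, 0, 0]
The echelon form has 2 nonzero rows, and every pivot lies in the first 4 columns, so rank(M) = rank([M|b]) = 2.
The system is consistent.
rank = 2 < 4 unknowns, so there are infinitely many solutions.

infinite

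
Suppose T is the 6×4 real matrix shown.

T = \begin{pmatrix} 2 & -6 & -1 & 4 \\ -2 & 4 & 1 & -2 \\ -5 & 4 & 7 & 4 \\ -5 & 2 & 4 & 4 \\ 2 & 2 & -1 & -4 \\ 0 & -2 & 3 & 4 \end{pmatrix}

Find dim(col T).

3

Row reduce to echelon form.
R2 ← R2 + R1: [0, -2, 0, 2]
R3 ← R3 + (5/2)·R1: [0, -11, 9/2, 14]
R4 ← R4 + (5/2)·R1: [0, -13, 3/2, 14]
R5 ← R5 − R1: [0, 8, 0, -8]
R3 ← R3 − (11/2)·R2: [0, 0, 9/2, 3]
R4 ← R4 − (13/2)·R2: [0, 0, 3/2, 1]
R5 ← R5 + (4)·R2: [0, 0, 0, 0]
R6 ← R6 − R2: [0, 0, 3, 2]
R4 ← R4 − (1/3)·R3: [0, 0, 0, 0]
R6 ← R6 − (2/3)·R3: [0, 0, 0, 0]
Echelon form has 3 nonzero rows, so rank(T) = 3.
The column space has dimension equal to the rank: 3.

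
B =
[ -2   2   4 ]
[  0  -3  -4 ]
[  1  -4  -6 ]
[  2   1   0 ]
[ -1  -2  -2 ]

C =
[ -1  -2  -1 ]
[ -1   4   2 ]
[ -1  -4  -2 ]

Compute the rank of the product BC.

2

First compute BC:
[[ -4,  -4,  -2],
 [  7,   4,   2],
 [  9,   6,   3],
 [ -3,   0,   0],
 [  5,   2,   1]]
Now row reduce the product.
R2 ← R2 + (7/4)·R1: [0, -3, -3/2]
R3 ← R3 + (9/4)·R1: [0, -3, -3/2]
R4 ← R4 − (3/4)·R1: [0, 3, 3/2]
R5 ← R5 + (5/4)·R1: [0, -3, -3/2]
R3 ← R3 − R2: [0, 0, 0]
R4 ← R4 + R2: [0, 0, 0]
R5 ← R5 − R2: [0, 0, 0]
2 nonzero rows, so rank(BC) = 2.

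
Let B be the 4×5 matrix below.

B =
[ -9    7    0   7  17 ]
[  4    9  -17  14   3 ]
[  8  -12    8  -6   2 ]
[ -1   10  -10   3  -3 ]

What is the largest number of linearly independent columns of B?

4

Row reduce to echelon form.
R2 ← R2 + (4/9)·R1: [0, 109/9, -17, 154/9, 95/9]
R3 ← R3 + (8/9)·R1: [0, -52/9, 8, 2/9, 154/9]
R4 ← R4 − (1/9)·R1: [0, 83/9, -10, 20/9, -44/9]
R3 ← R3 + (52/109)·R2: [0, 0, -12/109, 914/109, 2414/109]
R4 ← R4 − (83/109)·R2: [0, 0, 321/109, -1178/109, -1409/109]
R4 ← R4 + (107/4)·R3: [0, 0, 0, 427/2, 1159/2]
Echelon form has 4 nonzero rows, so rank(B) = 4.
The rank gives the maximum number of linearly independent columns: 4.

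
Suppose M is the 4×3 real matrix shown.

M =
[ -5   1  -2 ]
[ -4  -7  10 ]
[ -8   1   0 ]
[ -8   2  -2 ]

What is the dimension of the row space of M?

Row reduce to echelon form.
R2 ← R2 − (4/5)·R1: [0, -39/5, 58/5]
R3 ← R3 − (8/5)·R1: [0, -3/5, 16/5]
R4 ← R4 − (8/5)·R1: [0, 2/5, 6/5]
R3 ← R3 − (1/13)·R2: [0, 0, 30/13]
R4 ← R4 + (2/39)·R2: [0, 0, 70/39]
R4 ← R4 − (7/9)·R3: [0, 0, 0]
Echelon form has 3 nonzero rows, so rank(M) = 3.
The row space has dimension equal to the rank: 3.

3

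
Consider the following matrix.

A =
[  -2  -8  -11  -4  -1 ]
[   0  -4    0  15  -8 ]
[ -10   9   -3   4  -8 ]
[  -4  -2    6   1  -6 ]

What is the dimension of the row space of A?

Row reduce to echelon form.
R3 ← R3 − (5)·R1: [0, 49, 52, 24, -3]
R4 ← R4 − (2)·R1: [0, 14, 28, 9, -4]
R3 ← R3 + (49/4)·R2: [0, 0, 52, 831/4, -101]
R4 ← R4 + (7/2)·R2: [0, 0, 28, 123/2, -32]
R4 ← R4 − (7/13)·R3: [0, 0, 0, -2619/52, 291/13]
Echelon form has 4 nonzero rows, so rank(A) = 4.
The row space has dimension equal to the rank: 4.

4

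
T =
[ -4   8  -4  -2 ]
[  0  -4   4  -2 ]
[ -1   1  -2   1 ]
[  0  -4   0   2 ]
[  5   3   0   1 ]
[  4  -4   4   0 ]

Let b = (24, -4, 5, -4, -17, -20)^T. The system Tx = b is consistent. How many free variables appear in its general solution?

Row reduce the augmented matrix [T | b].
R3 ← R3 − (1/4)·R1: [0, -1, -1, 3/2, -1]
R5 ← R5 + (5/4)·R1: [0, 13, -5, -3/2, 13]
R6 ← R6 + R1: [0, 4, 0, -2, 4]
R3 ← R3 − (1/4)·R2: [0, 0, -2, 2, 0]
R4 ← R4 − R2: [0, 0, -4, 4, 0]
R5 ← R5 + (13/4)·R2: [0, 0, 8, -8, 0]
R6 ← R6 + R2: [0, 0, 4, -4, 0]
R4 ← R4 − (2)·R3: [0, 0, 0, 0, 0]
R5 ← R5 + (4)·R3: [0, 0, 0, 0, 0]
R6 ← R6 + (2)·R3: [0, 0, 0, 0, 0]
The echelon form has 3 nonzero rows, and every pivot lies in the first 4 columns, so rank(T) = rank([T|b]) = 3.
The system is consistent.
Free variables = (unknowns) − (rank) = 4 − 3 = 1.

1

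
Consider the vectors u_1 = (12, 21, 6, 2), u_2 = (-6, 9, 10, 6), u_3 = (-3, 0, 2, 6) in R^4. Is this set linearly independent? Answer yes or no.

Form the matrix with these vectors as rows and row reduce.
R2 ← R2 + (1/2)·R1: [0, 39/2, 13, 7]
R3 ← R3 + (1/4)·R1: [0, 21/4, 7/2, 13/2]
R3 ← R3 − (7/26)·R2: [0, 0, 0, 60/13]
3 nonzero rows, so the 3 vectors span a space of dimension 3.
Since 3 = 3, the vectors are linearly independent.

yes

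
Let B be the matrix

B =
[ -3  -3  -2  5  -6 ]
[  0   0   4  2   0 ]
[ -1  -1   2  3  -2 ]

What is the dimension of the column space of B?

Row reduce to echelon form.
R3 ← R3 − (1/3)·R1: [0, 0, 8/3, 4/3, 0]
R3 ← R3 − (2/3)·R2: [0, 0, 0, 0, 0]
Echelon form has 2 nonzero rows, so rank(B) = 2.
The column space has dimension equal to the rank: 2.

2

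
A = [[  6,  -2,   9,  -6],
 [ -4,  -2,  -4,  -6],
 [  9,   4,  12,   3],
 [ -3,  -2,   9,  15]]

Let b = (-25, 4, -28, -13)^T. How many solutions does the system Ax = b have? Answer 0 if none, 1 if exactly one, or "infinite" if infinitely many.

1

Row reduce the augmented matrix [A | b].
R2 ← R2 + (2/3)·R1: [0, -10/3, 2, -10, -38/3]
R3 ← R3 − (3/2)·R1: [0, 7, -3/2, 12, 19/2]
R4 ← R4 + (1/2)·R1: [0, -3, 27/2, 12, -51/2]
R3 ← R3 + (21/10)·R2: [0, 0, 27/10, -9, -171/10]
R4 ← R4 − (9/10)·R2: [0, 0, 117/10, 21, -141/10]
R4 ← R4 − (13/3)·R3: [0, 0, 0, 60, 60]
The echelon form has 4 nonzero rows, and every pivot lies in the first 4 columns, so rank(A) = rank([A|b]) = 4.
The system is consistent.
rank = 4 = number of unknowns, so the solution is unique.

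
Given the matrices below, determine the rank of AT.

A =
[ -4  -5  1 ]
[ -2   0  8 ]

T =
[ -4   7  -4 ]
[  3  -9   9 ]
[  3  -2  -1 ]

2

First compute AT:
[[  4,  15, -30],
 [ 32, -30,   0]]
Now row reduce the product.
R2 ← R2 − (8)·R1: [0, -150, 240]
2 nonzero rows, so rank(AT) = 2.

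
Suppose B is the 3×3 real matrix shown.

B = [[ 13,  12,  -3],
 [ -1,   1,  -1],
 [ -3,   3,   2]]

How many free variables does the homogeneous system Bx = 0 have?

0

Row reduce to echelon form.
R2 ← R2 + (1/13)·R1: [0, 25/13, -16/13]
R3 ← R3 + (3/13)·R1: [0, 75/13, 17/13]
R3 ← R3 − (3)·R2: [0, 0, 5]
3 nonzero rows, so rank(B) = 3.
B has 3 columns; by rank–nullity, nullity = 3 − 3 = 0.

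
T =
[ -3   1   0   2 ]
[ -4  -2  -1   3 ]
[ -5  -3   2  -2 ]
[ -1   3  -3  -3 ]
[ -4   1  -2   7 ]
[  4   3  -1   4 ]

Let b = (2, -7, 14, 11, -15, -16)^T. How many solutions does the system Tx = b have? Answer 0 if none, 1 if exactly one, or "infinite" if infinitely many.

1

Row reduce the augmented matrix [T | b].
R2 ← R2 − (4/3)·R1: [0, -10/3, -1, 1/3, -29/3]
R3 ← R3 − (5/3)·R1: [0, -14/3, 2, -16/3, 32/3]
R4 ← R4 − (1/3)·R1: [0, 8/3, -3, -11/3, 31/3]
R5 ← R5 − (4/3)·R1: [0, -1/3, -2, 13/3, -53/3]
R6 ← R6 + (4/3)·R1: [0, 13/3, -1, 20/3, -40/3]
R3 ← R3 − (7/5)·R2: [0, 0, 17/5, -29/5, 121/5]
R4 ← R4 + (4/5)·R2: [0, 0, -19/5, -17/5, 13/5]
R5 ← R5 − (1/10)·R2: [0, 0, -19/10, 43/10, -167/10]
R6 ← R6 + (13/10)·R2: [0, 0, -23/10, 71/10, -259/10]
R4 ← R4 + (19/17)·R3: [0, 0, 0, -168/17, 504/17]
R5 ← R5 + (19/34)·R3: [0, 0, 0, 18/17, -54/17]
R6 ← R6 + (23/34)·R3: [0, 0, 0, 54/17, -162/17]
R5 ← R5 + (3/28)·R4: [0, 0, 0, 0, 0]
R6 ← R6 + (9/28)·R4: [0, 0, 0, 0, 0]
The echelon form has 4 nonzero rows, and every pivot lies in the first 4 columns, so rank(T) = rank([T|b]) = 4.
The system is consistent.
rank = 4 = number of unknowns, so the solution is unique.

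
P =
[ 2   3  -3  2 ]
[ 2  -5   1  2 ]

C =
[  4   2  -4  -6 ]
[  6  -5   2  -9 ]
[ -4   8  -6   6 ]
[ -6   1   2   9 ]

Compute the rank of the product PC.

First compute PC:
[[ 26, -33,  20, -39],
 [-38,  39, -20,  57]]
Now row reduce the product.
R2 ← R2 + (19/13)·R1: [0, -120/13, 120/13, 0]
2 nonzero rows, so rank(PC) = 2.

2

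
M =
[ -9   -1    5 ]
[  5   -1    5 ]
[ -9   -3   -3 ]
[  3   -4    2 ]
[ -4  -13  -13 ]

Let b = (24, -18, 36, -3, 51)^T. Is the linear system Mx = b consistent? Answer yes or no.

Row reduce the augmented matrix [M | b].
R2 ← R2 + (5/9)·R1: [0, -14/9, 70/9, -14/3]
R3 ← R3 − R1: [0, -2, -8, 12]
R4 ← R4 + (1/3)·R1: [0, -13/3, 11/3, 5]
R5 ← R5 − (4/9)·R1: [0, -113/9, -137/9, 121/3]
R3 ← R3 − (9/7)·R2: [0, 0, -18, 18]
R4 ← R4 − (39/14)·R2: [0, 0, -18, 18]
R5 ← R5 − (113/14)·R2: [0, 0, -78, 78]
R4 ← R4 − R3: [0, 0, 0, 0]
R5 ← R5 − (13/3)·R3: [0, 0, 0, 0]
The echelon form has 3 nonzero rows, and every pivot lies in the first 3 columns, so rank(M) = rank([M|b]) = 3.
The system is consistent.

yes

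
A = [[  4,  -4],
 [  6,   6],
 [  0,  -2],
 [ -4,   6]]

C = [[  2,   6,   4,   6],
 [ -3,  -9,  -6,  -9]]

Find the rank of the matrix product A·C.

1

First compute AC:
[[ 20,  60,  40,  60],
 [ -6, -18, -12, -18],
 [  6,  18,  12,  18],
 [-26, -78, -52, -78]]
Now row reduce the product.
R2 ← R2 + (3/10)·R1: [0, 0, 0, 0]
R3 ← R3 − (3/10)·R1: [0, 0, 0, 0]
R4 ← R4 + (13/10)·R1: [0, 0, 0, 0]
1 nonzero row, so rank(AC) = 1.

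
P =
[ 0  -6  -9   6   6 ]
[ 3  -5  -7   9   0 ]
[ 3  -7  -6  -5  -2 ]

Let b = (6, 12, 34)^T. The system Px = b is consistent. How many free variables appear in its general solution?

Row reduce the augmented matrix [P | b].
Swap R1 ↔ R2
R3 ← R3 − R1: [0, -2, 1, -14, -2, 22]
R3 ← R3 − (1/3)·R2: [0, 0, 4, -16, -4, 20]
The echelon form has 3 nonzero rows, and every pivot lies in the first 5 columns, so rank(P) = rank([P|b]) = 3.
The system is consistent.
Free variables = (unknowns) − (rank) = 5 − 3 = 2.

2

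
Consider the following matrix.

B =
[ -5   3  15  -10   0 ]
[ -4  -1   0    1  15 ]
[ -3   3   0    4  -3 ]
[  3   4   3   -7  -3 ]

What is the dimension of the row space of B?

4

Row reduce to echelon form.
R2 ← R2 − (4/5)·R1: [0, -17/5, -12, 9, 15]
R3 ← R3 − (3/5)·R1: [0, 6/5, -9, 10, -3]
R4 ← R4 + (3/5)·R1: [0, 29/5, 12, -13, -3]
R3 ← R3 + (6/17)·R2: [0, 0, -225/17, 224/17, 39/17]
R4 ← R4 + (29/17)·R2: [0, 0, -144/17, 40/17, 384/17]
R4 ← R4 − (16/25)·R3: [0, 0, 0, -152/25, 528/25]
Echelon form has 4 nonzero rows, so rank(B) = 4.
The row space has dimension equal to the rank: 4.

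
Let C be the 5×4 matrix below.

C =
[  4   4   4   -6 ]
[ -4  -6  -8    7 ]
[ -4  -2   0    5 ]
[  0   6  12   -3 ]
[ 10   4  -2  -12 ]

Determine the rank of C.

2

Row reduce to echelon form.
R2 ← R2 + R1: [0, -2, -4, 1]
R3 ← R3 + R1: [0, 2, 4, -1]
R5 ← R5 − (5/2)·R1: [0, -6, -12, 3]
R3 ← R3 + R2: [0, 0, 0, 0]
R4 ← R4 + (3)·R2: [0, 0, 0, 0]
R5 ← R5 − (3)·R2: [0, 0, 0, 0]
Echelon form has 2 nonzero rows, so rank(C) = 2.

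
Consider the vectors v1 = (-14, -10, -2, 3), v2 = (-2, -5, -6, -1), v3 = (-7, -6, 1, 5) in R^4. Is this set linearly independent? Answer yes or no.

Form the matrix with these vectors as rows and row reduce.
R2 ← R2 − (1/7)·R1: [0, -25/7, -40/7, -10/7]
R3 ← R3 − (1/2)·R1: [0, -1, 2, 7/2]
R3 ← R3 − (7/25)·R2: [0, 0, 18/5, 39/10]
3 nonzero rows, so the 3 vectors span a space of dimension 3.
Since 3 = 3, the vectors are linearly independent.

yes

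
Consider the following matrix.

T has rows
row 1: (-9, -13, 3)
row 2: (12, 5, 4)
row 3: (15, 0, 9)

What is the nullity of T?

Row reduce to echelon form.
R2 ← R2 + (4/3)·R1: [0, -37/3, 8]
R3 ← R3 + (5/3)·R1: [0, -65/3, 14]
R3 ← R3 − (65/37)·R2: [0, 0, -2/37]
3 nonzero rows, so rank(T) = 3.
T has 3 columns; by rank–nullity, nullity = 3 − 3 = 0.

0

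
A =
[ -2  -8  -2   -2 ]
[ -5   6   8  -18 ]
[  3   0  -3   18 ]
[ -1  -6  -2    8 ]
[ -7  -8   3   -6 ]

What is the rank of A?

3

Row reduce to echelon form.
R2 ← R2 − (5/2)·R1: [0, 26, 13, -13]
R3 ← R3 + (3/2)·R1: [0, -12, -6, 15]
R4 ← R4 − (1/2)·R1: [0, -2, -1, 9]
R5 ← R5 − (7/2)·R1: [0, 20, 10, 1]
R3 ← R3 + (6/13)·R2: [0, 0, 0, 9]
R4 ← R4 + (1/13)·R2: [0, 0, 0, 8]
R5 ← R5 − (10/13)·R2: [0, 0, 0, 11]
R4 ← R4 − (8/9)·R3: [0, 0, 0, 0]
R5 ← R5 − (11/9)·R3: [0, 0, 0, 0]
Echelon form has 3 nonzero rows, so rank(A) = 3.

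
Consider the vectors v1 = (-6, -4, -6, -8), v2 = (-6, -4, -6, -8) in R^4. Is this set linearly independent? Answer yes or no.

Form the matrix with these vectors as rows and row reduce.
R2 ← R2 − R1: [0, 0, 0, 0]
1 nonzero row, so the 2 vectors span a space of dimension 1.
Since 1 < 2, the vectors are linearly dependent.

no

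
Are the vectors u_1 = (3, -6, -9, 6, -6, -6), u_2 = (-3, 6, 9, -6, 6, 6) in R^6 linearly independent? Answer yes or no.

no

Form the matrix with these vectors as rows and row reduce.
R2 ← R2 + R1: [0, 0, 0, 0, 0, 0]
1 nonzero row, so the 2 vectors span a space of dimension 1.
Since 1 < 2, the vectors are linearly dependent.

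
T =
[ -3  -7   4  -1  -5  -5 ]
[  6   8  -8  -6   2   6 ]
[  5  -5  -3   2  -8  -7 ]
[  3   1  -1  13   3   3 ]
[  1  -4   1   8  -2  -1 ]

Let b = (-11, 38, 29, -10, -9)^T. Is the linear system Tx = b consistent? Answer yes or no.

Row reduce the augmented matrix [T | b].
R2 ← R2 + (2)·R1: [0, -6, 0, -8, -8, -4, 16]
R3 ← R3 + (5/3)·R1: [0, -50/3, 11/3, 1/3, -49/3, -46/3, 32/3]
R4 ← R4 + R1: [0, -6, 3, 12, -2, -2, -21]
R5 ← R5 + (1/3)·R1: [0, -19/3, 7/3, 23/3, -11/3, -8/3, -38/3]
R3 ← R3 − (25/9)·R2: [0, 0, 11/3, 203/9, 53/9, -38/9, -304/9]
R4 ← R4 − R2: [0, 0, 3, 20, 6, 2, -37]
R5 ← R5 − (19/18)·R2: [0, 0, 7/3, 145/9, 43/9, 14/9, -266/9]
R4 ← R4 − (9/11)·R3: [0, 0, 0, 17/11, 13/11, 60/11, -103/11]
R5 ← R5 − (7/11)·R3: [0, 0, 0, 58/33, 34/33, 140/33, -266/33]
R5 ← R5 − (58/51)·R4: [0, 0, 0, 0, -16/51, -100/51, 44/17]
The echelon form has 5 nonzero rows, and every pivot lies in the first 6 columns, so rank(T) = rank([T|b]) = 5.
The system is consistent.

yes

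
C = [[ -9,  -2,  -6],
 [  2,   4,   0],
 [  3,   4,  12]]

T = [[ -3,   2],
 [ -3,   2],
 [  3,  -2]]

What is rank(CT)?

1

First compute CT:
[[ 15, -10],
 [-18,  12],
 [ 15, -10]]
Now row reduce the product.
R2 ← R2 + (6/5)·R1: [0, 0]
R3 ← R3 − R1: [0, 0]
1 nonzero row, so rank(CT) = 1.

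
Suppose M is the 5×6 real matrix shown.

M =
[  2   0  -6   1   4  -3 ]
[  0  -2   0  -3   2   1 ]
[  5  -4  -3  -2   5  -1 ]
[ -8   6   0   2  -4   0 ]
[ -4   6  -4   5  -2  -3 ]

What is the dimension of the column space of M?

3

Row reduce to echelon form.
R3 ← R3 − (5/2)·R1: [0, -4, 12, -9/2, -5, 13/2]
R4 ← R4 + (4)·R1: [0, 6, -24, 6, 12, -12]
R5 ← R5 + (2)·R1: [0, 6, -16, 7, 6, -9]
R3 ← R3 − (2)·R2: [0, 0, 12, 3/2, -9, 9/2]
R4 ← R4 + (3)·R2: [0, 0, -24, -3, 18, -9]
R5 ← R5 + (3)·R2: [0, 0, -16, -2, 12, -6]
R4 ← R4 + (2)·R3: [0, 0, 0, 0, 0, 0]
R5 ← R5 + (4/3)·R3: [0, 0, 0, 0, 0, 0]
Echelon form has 3 nonzero rows, so rank(M) = 3.
The column space has dimension equal to the rank: 3.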